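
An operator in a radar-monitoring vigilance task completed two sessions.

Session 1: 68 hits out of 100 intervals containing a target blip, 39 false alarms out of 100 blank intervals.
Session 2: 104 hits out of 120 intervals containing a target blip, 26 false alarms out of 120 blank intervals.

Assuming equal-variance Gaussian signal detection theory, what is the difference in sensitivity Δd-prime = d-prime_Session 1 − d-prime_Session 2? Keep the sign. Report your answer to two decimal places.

Δd-prime = -1.15

Session 1: z(0.6800) = 0.468, z(0.3900) = -0.279, d' = 0.747
Session 2: z(0.8667) = 1.111, z(0.2167) = -0.783, d' = 1.894
Δd' = d'_Session 1 − d'_Session 2 = 0.747 − 1.894 = -1.147
Session 2 has the higher sensitivity.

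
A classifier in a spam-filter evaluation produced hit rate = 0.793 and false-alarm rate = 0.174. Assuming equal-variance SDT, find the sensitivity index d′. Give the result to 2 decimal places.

d′ = 1.76

z(H) = 0.8169
z(FA) = -0.9385
d' = z(H) − z(FA) = 0.8169 − (-0.9385) = 1.7554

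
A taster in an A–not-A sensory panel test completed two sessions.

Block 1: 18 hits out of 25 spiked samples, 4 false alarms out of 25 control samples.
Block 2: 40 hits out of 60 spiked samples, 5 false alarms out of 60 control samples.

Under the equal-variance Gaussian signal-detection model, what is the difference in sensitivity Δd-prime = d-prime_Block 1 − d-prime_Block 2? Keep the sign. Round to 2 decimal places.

Δd-prime = -0.24

Block 1: z(0.7200) = 0.583, z(0.1600) = -0.994, d' = 1.577
Block 2: z(0.6667) = 0.431, z(0.0833) = -1.383, d' = 1.814
Δd' = d'_Block 1 − d'_Block 2 = 1.577 − 1.814 = -0.237
Block 2 has the higher sensitivity.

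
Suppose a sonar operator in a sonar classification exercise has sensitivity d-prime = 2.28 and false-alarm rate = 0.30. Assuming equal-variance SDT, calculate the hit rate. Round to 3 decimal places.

z(false-alarm rate) = z(0.30) = -0.5244
z(H) = z(FA) + d' = -0.5244 + 2.28 = 1.7556
hit rate = Φ(1.7556) = 0.9604

hit rate = 0.960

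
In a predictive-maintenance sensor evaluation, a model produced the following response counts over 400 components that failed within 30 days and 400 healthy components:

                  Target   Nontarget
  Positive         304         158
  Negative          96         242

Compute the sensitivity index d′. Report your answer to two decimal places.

d′ = 0.97

H = 304/400 = 0.7600
FA = 158/400 = 0.3950
Φ⁻¹(0.7600) = 0.7063, Φ⁻¹(0.3950) = -0.2663
d' = z(H) − z(FA) = 0.7063 − (-0.2663) = 0.9726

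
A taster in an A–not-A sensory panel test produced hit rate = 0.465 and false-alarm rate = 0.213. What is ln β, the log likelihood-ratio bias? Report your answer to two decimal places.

ln β = 0.31

z(0.465) = -0.088, z(0.213) = -0.796
ln β = −½·[z(H)² − z(FA)²] = −0.5 × (0.008 − 0.634) = 0.313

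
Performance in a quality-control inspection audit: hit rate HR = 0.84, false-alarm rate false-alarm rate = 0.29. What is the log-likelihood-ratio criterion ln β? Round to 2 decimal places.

ln β = -0.34

z(H) = z(0.84) = 0.994
z(FA) = z(0.29) = -0.553
ln β = −½·[z(H)² − z(FA)²] = −0.5 × (0.988 − 0.306) = -0.341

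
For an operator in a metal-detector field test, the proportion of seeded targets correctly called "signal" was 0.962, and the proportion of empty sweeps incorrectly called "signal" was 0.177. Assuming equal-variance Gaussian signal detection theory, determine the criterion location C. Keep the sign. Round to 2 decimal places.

z(H) = z(0.962) = 1.774
z(FA) = z(0.177) = -0.927
c = −½·[z(H) + z(FA)] = −0.5 × (1.774 + (-0.927)) = -0.4235
c < 0: the operator has a liberal response bias.

C = -0.42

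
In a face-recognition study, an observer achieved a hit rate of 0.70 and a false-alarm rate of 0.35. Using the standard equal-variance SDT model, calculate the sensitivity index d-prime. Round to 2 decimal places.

d-prime = 0.91

Φ⁻¹(0.70) = 0.524, Φ⁻¹(0.35) = -0.385
d' = z(H) − z(FA) = 0.524 − (-0.385) = 0.909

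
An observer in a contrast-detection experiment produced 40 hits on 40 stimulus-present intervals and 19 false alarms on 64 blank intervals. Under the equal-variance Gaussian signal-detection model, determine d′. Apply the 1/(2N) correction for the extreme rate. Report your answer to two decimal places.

d′ = 2.77

The hit rate is 40/40 = 1, so apply the 1/(2N) correction: H → 1 − 1/(2·40) = 0.98750.
z(H) = z(0.98750) = 2.241
z(FA) = z(0.29688) = -0.533
d' = 2.241 − (-0.533) = 2.774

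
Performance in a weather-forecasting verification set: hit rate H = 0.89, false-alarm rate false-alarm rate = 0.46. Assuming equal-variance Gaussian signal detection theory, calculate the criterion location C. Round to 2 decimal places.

C = -0.56

Φ⁻¹(H) = Φ⁻¹(0.89) = 1.227
Φ⁻¹(FA) = Φ⁻¹(0.46) = -0.100
c = −½·[z(H) + z(FA)] = −0.5 × (1.227 + (-0.100)) = -0.5635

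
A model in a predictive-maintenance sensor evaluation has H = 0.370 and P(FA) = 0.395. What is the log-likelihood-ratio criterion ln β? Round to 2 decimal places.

ln β = -0.02

Φ⁻¹(H) = Φ⁻¹(0.370) = -0.332
Φ⁻¹(FA) = Φ⁻¹(0.395) = -0.266
ln β = −½·[z(H)² − z(FA)²] = −0.5 × (0.110 − 0.071) = -0.0195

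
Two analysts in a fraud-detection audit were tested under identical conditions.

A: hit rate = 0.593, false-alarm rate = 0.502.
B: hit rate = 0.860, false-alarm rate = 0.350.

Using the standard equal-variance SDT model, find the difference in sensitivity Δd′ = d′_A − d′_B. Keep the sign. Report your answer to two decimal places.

A: z(0.593) = 0.235, z(0.502) = 0.005, d' = 0.230
B: z(0.860) = 1.080, z(0.350) = -0.385, d' = 1.465
Δd' = d'_A − d'_B = 0.230 − 1.465 = -1.235
B has the higher sensitivity.

Δd′ = -1.24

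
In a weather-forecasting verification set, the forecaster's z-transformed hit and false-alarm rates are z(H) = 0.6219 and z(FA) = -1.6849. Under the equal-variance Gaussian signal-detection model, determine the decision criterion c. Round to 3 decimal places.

c = 0.532

c = −½·[z(H) + z(FA)] = −½·(0.6219 + (-1.6849)) = 0.5315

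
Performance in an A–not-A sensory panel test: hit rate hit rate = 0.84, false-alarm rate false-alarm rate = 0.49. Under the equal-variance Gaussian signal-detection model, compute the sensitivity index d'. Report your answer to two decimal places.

z(0.84) = 0.994, z(0.49) = -0.025
d' = z(H) − z(FA) = 0.994 − (-0.025) = 1.019

d' = 1.02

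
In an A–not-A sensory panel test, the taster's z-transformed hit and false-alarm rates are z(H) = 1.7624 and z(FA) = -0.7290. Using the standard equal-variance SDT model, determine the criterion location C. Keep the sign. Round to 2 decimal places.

c = −½·[z(H) + z(FA)] = −½·(1.7624 + (-0.7290)) = -0.5167
c < 0: the taster has a liberal response bias.

C = -0.52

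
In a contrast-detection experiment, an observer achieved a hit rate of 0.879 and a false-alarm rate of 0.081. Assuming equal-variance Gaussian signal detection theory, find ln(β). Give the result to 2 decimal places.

z(H) = z(0.879) = 1.170
z(FA) = z(0.081) = -1.398
ln β = −½·[z(H)² − z(FA)²] = −0.5 × (1.369 − 1.954) = 0.2925

ln β = 0.29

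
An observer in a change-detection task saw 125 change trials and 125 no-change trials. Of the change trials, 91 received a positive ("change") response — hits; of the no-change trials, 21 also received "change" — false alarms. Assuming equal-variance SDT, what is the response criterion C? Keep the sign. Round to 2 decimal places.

C = 0.18

H = 91/125 = 0.7280
FA = 21/125 = 0.1680
z(0.7280) = 0.607, z(0.1680) = -0.962
c = −½·[z(H) + z(FA)] = −0.5 × (0.607 + (-0.962)) = 0.1775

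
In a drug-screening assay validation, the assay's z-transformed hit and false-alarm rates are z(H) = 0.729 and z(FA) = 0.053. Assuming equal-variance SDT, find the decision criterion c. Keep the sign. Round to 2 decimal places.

c = −½·[z(H) + z(FA)] = −½·(0.729 + 0.053) = -0.391

c = -0.39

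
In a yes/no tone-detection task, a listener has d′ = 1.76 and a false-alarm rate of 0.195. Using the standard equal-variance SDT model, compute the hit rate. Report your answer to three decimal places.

hit rate = 0.816

z(false-alarm rate) = z(0.195) = -0.8596
z(H) = z(FA) + d' = -0.8596 + 1.76 = 0.9004
hit rate = Φ(0.9004) = 0.8160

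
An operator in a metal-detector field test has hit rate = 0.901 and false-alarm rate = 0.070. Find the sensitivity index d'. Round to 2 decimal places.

z(H) = 1.2873
z(FA) = -1.4758
d' = z(H) − z(FA) = 1.2873 − (-1.4758) = 2.7631

d' = 2.76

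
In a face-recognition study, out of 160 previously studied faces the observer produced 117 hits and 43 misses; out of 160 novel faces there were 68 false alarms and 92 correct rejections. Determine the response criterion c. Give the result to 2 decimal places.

H = 117/160 = 0.7312
FA = 68/160 = 0.4250
z(0.7312) = 0.6164, z(0.4250) = -0.1891
c = −½·[z(H) + z(FA)] = −0.5 × (0.6164 + (-0.1891)) = -0.21365
c < 0: the observer has a liberal response bias.

c = -0.21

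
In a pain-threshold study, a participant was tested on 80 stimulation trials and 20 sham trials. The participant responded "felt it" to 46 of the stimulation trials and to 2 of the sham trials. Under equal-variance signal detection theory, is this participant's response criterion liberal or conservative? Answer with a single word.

conservative

z(H) = 0.189, z(FA) = -1.282
c = −½·(z(H) + z(FA)) = 0.5465
c > 0 → conservative criterion (biased toward responding “no”).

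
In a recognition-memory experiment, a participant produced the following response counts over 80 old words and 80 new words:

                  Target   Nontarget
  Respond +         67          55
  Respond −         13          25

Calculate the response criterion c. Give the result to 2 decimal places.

c = -0.74

H = 67/80 = 0.8375
FA = 55/80 = 0.6875
z(H) = z(0.8375) = 0.9842
z(FA) = z(0.6875) = 0.4888
c = −½·[z(H) + z(FA)] = −0.5 × (0.9842 + 0.4888) = -0.7365
c < 0: the participant has a liberal response bias.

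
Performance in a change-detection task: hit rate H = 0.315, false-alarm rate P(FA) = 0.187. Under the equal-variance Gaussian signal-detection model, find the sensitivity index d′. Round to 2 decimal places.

d′ = 0.41

z(0.315) = -0.482, z(0.187) = -0.889
d' = z(H) − z(FA) = -0.482 − (-0.889) = 0.407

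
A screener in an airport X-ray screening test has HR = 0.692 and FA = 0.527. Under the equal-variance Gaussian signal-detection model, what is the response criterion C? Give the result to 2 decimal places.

z(0.692) = 0.5015, z(0.527) = 0.0677
c = −½·[z(H) + z(FA)] = −0.5 × (0.5015 + 0.0677) = -0.2846
c < 0: the screener has a liberal response bias.

C = -0.28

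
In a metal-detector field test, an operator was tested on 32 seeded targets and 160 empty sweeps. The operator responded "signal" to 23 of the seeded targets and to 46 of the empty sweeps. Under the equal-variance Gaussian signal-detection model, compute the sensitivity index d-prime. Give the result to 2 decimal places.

H = 23/32 = 0.7188
FA = 46/160 = 0.2875
z(H) = z(0.7188) = 0.579
z(FA) = z(0.2875) = -0.561
d' = z(H) − z(FA) = 0.579 − (-0.561) = 1.140

d-prime = 1.14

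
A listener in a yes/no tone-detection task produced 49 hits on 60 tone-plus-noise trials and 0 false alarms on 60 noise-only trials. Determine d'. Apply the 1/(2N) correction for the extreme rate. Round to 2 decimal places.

The false-alarm rate is 0/60 = 0, so apply the 1/(2N) correction: FA → 1/(2·60) = 0.00833.
z(H) = z(0.81667) = 0.903
z(FA) = z(0.00833) = -2.394
d' = 0.903 − (-2.394) = 3.297

d' = 3.30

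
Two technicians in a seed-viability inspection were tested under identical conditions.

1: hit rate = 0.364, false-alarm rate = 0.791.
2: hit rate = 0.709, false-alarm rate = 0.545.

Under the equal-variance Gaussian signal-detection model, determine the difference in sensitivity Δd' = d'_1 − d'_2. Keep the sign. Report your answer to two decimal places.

1: z(0.364) = -0.348, z(0.791) = 0.810, d' = -1.158
2: z(0.709) = 0.550, z(0.545) = 0.113, d' = 0.437
Δd' = d'_1 − d'_2 = -1.158 − 0.437 = -1.595
2 has the higher sensitivity.

Δd' = -1.60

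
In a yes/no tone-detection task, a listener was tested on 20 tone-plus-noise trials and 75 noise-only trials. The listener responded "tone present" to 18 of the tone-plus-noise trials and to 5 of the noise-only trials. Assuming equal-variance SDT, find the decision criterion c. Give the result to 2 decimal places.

c = 0.11

H = 18/20 = 0.9000
FA = 5/75 = 0.0667
z(H) = 1.282
z(FA) = -1.501
c = −½·[z(H) + z(FA)] = −0.5 × (1.282 + (-1.501)) = 0.1095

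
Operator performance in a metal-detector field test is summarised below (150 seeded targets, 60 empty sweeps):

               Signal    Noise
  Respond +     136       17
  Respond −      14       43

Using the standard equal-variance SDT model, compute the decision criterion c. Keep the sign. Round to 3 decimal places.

c = -0.374

H = 136/150 = 0.9067
FA = 17/60 = 0.2833
z(H) = z(0.9067) = 1.3207
z(FA) = z(0.2833) = -0.5731
c = −½·[z(H) + z(FA)] = −0.5 × (1.3207 + (-0.5731)) = -0.3738
c < 0: the operator has a liberal response bias.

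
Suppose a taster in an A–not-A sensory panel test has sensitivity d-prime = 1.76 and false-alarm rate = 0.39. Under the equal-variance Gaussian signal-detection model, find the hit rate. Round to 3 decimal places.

hit rate = 0.931

z(false-alarm rate) = z(0.39) = -0.2793
z(H) = z(FA) + d' = -0.2793 + 1.76 = 1.4807
hit rate = Φ(1.4807) = 0.9307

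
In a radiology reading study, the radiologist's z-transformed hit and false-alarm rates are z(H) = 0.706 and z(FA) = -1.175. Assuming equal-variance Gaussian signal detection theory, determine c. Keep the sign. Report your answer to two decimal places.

c = −½·[z(H) + z(FA)] = −½·(0.706 + (-1.175)) = 0.2345

c = 0.23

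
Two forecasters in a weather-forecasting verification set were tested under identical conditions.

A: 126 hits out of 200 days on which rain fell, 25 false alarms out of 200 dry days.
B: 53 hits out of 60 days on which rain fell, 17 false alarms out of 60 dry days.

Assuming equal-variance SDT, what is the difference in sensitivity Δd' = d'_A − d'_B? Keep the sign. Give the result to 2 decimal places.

A: z(0.6300) = 0.332, z(0.1250) = -1.150, d' = 1.482
B: z(0.8833) = 1.192, z(0.2833) = -0.573, d' = 1.765
Δd' = d'_A − d'_B = 1.482 − 1.765 = -0.283
B has the higher sensitivity.

Δd' = -0.28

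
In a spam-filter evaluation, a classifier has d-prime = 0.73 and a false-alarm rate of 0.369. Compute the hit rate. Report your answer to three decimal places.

z(false-alarm rate) = z(0.369) = -0.3345
z(H) = z(FA) + d' = -0.3345 + 0.73 = 0.3955
hit rate = Φ(0.3955) = 0.6538

hit rate = 0.654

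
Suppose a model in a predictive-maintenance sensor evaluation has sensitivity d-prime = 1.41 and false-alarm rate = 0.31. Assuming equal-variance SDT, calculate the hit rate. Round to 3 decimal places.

z(false-alarm rate) = z(0.31) = -0.4959
z(H) = z(FA) + d' = -0.4959 + 1.41 = 0.9141
hit rate = Φ(0.9141) = 0.8197

hit rate = 0.820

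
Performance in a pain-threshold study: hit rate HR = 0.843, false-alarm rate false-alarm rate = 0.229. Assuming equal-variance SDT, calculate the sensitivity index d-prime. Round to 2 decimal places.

d-prime = 1.75

z(0.843) = 1.0069, z(0.229) = -0.7421
d' = z(H) − z(FA) = 1.0069 − (-0.7421) = 1.7490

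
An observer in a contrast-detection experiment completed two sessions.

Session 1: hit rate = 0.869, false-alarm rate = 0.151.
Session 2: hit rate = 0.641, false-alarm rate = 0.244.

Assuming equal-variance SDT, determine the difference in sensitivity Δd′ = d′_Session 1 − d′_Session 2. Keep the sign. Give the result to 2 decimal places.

Session 1: z(0.869) = 1.122, z(0.151) = -1.032, d' = 2.154
Session 2: z(0.641) = 0.361, z(0.244) = -0.693, d' = 1.054
Δd' = d'_Session 1 − d'_Session 2 = 2.154 − 1.054 = 1.100
Session 1 has the higher sensitivity.

Δd′ = 1.10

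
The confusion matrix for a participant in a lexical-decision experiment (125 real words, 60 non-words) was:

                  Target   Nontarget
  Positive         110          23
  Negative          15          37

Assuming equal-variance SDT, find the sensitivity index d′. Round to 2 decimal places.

H = 110/125 = 0.8800
FA = 23/60 = 0.3833
z(H) = z(0.8800) = 1.1750
z(FA) = z(0.3833) = -0.2968
d' = z(H) − z(FA) = 1.1750 − (-0.2968) = 1.4718

d′ = 1.47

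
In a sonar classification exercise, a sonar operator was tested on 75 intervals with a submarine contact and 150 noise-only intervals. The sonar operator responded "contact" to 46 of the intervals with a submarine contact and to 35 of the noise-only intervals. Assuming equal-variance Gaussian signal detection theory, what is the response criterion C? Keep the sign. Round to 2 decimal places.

C = 0.22

H = 46/75 = 0.6133
FA = 35/150 = 0.2333
Φ⁻¹(0.6133) = 0.2879, Φ⁻¹(0.2333) = -0.7280
c = −½·[z(H) + z(FA)] = −0.5 × (0.2879 + (-0.7280)) = 0.22005
c > 0: the sonar operator has a conservative response bias.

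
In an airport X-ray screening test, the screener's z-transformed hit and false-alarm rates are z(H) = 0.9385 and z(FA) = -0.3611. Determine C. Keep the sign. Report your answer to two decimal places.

c = −½·[z(H) + z(FA)] = −½·(0.9385 + (-0.3611)) = -0.2887
c < 0: the screener has a liberal response bias.

C = -0.29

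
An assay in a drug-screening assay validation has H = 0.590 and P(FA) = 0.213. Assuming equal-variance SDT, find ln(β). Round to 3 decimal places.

ln β = 0.291

z(H) = z(0.590) = 0.2275
z(FA) = z(0.213) = -0.7961
ln β = −½·[z(H)² − z(FA)²] = −0.5 × (0.0518 − 0.6338) = 0.2910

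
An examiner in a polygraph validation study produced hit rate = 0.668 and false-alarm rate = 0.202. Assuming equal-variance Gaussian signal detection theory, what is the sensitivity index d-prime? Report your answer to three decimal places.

d-prime = 1.269

Φ⁻¹(H) = Φ⁻¹(0.668) = 0.4344
Φ⁻¹(FA) = Φ⁻¹(0.202) = -0.8345
d' = z(H) − z(FA) = 0.4344 − (-0.8345) = 1.2689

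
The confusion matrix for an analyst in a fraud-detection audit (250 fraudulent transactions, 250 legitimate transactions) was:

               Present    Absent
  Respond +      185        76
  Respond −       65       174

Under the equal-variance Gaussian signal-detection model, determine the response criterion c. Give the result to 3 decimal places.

c = -0.065

H = 185/250 = 0.7400
FA = 76/250 = 0.3040
z(H) = z(0.7400) = 0.6433
z(FA) = z(0.3040) = -0.5129
c = −½·[z(H) + z(FA)] = −0.5 × (0.6433 + (-0.5129)) = -0.0652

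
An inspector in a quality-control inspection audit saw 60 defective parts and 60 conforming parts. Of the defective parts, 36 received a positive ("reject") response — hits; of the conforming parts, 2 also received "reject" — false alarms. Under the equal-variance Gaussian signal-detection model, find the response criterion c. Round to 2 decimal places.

c = 0.79

H = 36/60 = 0.6000
FA = 2/60 = 0.0333
z(H) = 0.253
z(FA) = -1.834
c = −½·[z(H) + z(FA)] = −0.5 × (0.253 + (-1.834)) = 0.7905
c > 0: the inspector has a conservative response bias.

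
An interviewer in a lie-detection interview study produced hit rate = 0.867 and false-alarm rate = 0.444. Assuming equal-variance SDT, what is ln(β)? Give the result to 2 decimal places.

ln β = -0.61

z(H) = 1.112
z(FA) = -0.141
ln β = −½·[z(H)² − z(FA)²] = −0.5 × (1.237 − 0.020) = -0.6085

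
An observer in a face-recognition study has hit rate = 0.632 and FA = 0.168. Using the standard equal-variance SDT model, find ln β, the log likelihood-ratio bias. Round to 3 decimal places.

Φ⁻¹(H) = 0.3372
Φ⁻¹(FA) = -0.9621
ln β = −½·[z(H)² − z(FA)²] = −0.5 × (0.1137 − 0.9256) = 0.40595

ln β = 0.406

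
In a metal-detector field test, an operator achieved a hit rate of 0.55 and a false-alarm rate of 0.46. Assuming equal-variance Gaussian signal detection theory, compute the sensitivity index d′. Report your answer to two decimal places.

d′ = 0.23

z(H) = 0.1257
z(FA) = -0.1004
d' = z(H) − z(FA) = 0.1257 − (-0.1004) = 0.2261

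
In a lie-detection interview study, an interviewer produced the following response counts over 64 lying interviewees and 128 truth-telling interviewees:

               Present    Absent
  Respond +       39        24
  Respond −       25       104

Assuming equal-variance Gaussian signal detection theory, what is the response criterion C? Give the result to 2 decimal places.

H = 39/64 = 0.6094
FA = 24/128 = 0.1875
Φ⁻¹(0.6094) = 0.2778, Φ⁻¹(0.1875) = -0.8871
c = −½·[z(H) + z(FA)] = −0.5 × (0.2778 + (-0.8871)) = 0.30465

C = 0.30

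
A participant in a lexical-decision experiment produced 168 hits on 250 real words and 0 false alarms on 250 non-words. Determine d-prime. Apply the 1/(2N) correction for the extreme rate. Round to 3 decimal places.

d-prime = 3.324

The false-alarm rate is 0/250 = 0, so apply the 1/(2N) correction: FA → 1/(2·250) = 0.00200.
z(H) = z(0.67200) = 0.4454
z(FA) = z(0.00200) = -2.8782
d' = 0.4454 − (-2.8782) = 3.3236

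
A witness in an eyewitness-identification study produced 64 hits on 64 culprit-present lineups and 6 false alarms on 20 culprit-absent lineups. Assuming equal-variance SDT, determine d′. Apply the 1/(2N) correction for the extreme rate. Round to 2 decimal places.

d′ = 2.94

The hit rate is 64/64 = 1, so apply the 1/(2N) correction: H → 1 − 1/(2·64) = 0.99219.
z(H) = z(0.99219) = 2.418
z(FA) = z(0.30000) = -0.524
d' = 2.418 − (-0.524) = 2.942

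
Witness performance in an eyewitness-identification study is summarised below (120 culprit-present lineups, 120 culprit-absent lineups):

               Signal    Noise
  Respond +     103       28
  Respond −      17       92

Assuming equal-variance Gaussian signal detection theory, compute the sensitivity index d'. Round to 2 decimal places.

H = 103/120 = 0.8583
FA = 28/120 = 0.2333
z(H) = z(0.8583) = 1.073
z(FA) = z(0.2333) = -0.728
d' = z(H) − z(FA) = 1.073 − (-0.728) = 1.801

d' = 1.80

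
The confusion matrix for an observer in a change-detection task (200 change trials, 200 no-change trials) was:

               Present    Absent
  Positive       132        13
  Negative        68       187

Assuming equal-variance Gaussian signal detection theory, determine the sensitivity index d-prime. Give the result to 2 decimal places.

d-prime = 1.93

H = 132/200 = 0.6600
FA = 13/200 = 0.0650
Φ⁻¹(0.6600) = 0.412, Φ⁻¹(0.0650) = -1.514
d' = z(H) − z(FA) = 0.412 − (-1.514) = 1.926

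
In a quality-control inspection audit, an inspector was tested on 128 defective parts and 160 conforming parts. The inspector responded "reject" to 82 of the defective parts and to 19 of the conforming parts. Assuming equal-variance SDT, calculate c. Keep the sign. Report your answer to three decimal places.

c = 0.411

H = 82/128 = 0.6406
FA = 19/160 = 0.1187
Φ⁻¹(H) = 0.3601
Φ⁻¹(FA) = -1.1815
c = −½·[z(H) + z(FA)] = −0.5 × (0.3601 + (-1.1815)) = 0.4107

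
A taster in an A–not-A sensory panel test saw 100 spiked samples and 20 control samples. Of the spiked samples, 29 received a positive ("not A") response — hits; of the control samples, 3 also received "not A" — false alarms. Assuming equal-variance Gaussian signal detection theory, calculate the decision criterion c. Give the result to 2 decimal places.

c = 0.79

H = 29/100 = 0.2900
FA = 3/20 = 0.1500
z(H) = z(0.2900) = -0.5534
z(FA) = z(0.1500) = -1.0364
c = −½·[z(H) + z(FA)] = −0.5 × (-0.5534 + (-1.0364)) = 0.7949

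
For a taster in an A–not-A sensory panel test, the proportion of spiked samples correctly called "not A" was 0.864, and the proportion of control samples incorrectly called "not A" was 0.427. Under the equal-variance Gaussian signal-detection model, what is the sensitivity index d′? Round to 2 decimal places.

z(H) = z(0.864) = 1.0985
z(FA) = z(0.427) = -0.1840
d' = z(H) − z(FA) = 1.0985 − (-0.1840) = 1.2825

d′ = 1.28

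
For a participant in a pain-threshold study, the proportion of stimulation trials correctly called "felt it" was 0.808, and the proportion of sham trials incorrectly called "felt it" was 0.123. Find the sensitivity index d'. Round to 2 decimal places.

d' = 2.03

z(H) = z(0.808) = 0.871
z(FA) = z(0.123) = -1.160
d' = z(H) − z(FA) = 0.871 − (-1.160) = 2.031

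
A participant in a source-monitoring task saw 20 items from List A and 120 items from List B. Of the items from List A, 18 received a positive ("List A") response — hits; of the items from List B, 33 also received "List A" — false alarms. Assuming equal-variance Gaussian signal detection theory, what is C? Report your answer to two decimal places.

C = -0.34

H = 18/20 = 0.9000
FA = 33/120 = 0.2750
z(H) = z(0.9000) = 1.282
z(FA) = z(0.2750) = -0.598
c = −½·[z(H) + z(FA)] = −0.5 × (1.282 + (-0.598)) = -0.342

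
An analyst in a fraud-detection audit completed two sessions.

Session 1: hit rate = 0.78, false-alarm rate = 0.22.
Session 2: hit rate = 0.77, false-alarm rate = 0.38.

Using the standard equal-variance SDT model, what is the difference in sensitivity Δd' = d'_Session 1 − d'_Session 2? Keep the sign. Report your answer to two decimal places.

Δd' = 0.50

Session 1: z(0.78) = 0.772, z(0.22) = -0.772, d' = 1.544
Session 2: z(0.77) = 0.739, z(0.38) = -0.305, d' = 1.044
Δd' = d'_Session 1 − d'_Session 2 = 1.544 − 1.044 = 0.500
Session 1 has the higher sensitivity.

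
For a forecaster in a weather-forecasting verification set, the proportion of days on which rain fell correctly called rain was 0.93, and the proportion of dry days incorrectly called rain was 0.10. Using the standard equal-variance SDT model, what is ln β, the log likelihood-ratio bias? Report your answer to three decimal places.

z(0.93) = 1.4758, z(0.10) = -1.2816
ln β = −½·[z(H)² − z(FA)²] = −0.5 × (2.1780 − 1.6425) = -0.26775

ln β = -0.268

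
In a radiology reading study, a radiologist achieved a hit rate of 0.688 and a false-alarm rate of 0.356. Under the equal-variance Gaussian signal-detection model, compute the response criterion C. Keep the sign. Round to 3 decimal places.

z(0.688) = 0.4902, z(0.356) = -0.3692
c = −½·[z(H) + z(FA)] = −0.5 × (0.4902 + (-0.3692)) = -0.0605

C = -0.061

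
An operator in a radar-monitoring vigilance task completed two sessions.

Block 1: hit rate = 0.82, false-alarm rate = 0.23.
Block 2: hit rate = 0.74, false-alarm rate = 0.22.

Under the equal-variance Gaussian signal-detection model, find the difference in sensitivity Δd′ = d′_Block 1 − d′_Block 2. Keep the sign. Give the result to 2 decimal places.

Block 1: z(0.82) = 0.915, z(0.23) = -0.739, d' = 1.654
Block 2: z(0.74) = 0.643, z(0.22) = -0.772, d' = 1.415
Δd' = d'_Block 1 − d'_Block 2 = 1.654 − 1.415 = 0.239
Block 1 has the higher sensitivity.

Δd′ = 0.24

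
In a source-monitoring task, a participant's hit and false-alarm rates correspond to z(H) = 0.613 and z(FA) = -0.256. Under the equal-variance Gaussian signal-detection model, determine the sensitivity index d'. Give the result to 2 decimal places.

d' = z(H) − z(FA) = 0.613 − (-0.256) = 0.869

d' = 0.87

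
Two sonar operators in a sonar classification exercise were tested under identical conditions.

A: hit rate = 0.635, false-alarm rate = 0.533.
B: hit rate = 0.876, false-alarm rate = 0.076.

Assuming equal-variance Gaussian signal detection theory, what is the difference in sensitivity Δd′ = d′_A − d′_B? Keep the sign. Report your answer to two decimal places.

Δd′ = -2.33

A: z(0.635) = 0.345, z(0.533) = 0.083, d' = 0.262
B: z(0.876) = 1.155, z(0.076) = -1.433, d' = 2.588
Δd' = d'_A − d'_B = 0.262 − 2.588 = -2.326
B has the higher sensitivity.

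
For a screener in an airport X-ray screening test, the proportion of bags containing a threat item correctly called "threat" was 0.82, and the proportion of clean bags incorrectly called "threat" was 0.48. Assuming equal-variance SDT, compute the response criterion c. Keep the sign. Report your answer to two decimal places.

c = -0.43

Φ⁻¹(H) = Φ⁻¹(0.82) = 0.915
Φ⁻¹(FA) = Φ⁻¹(0.48) = -0.050
c = −½·[z(H) + z(FA)] = −0.5 × (0.915 + (-0.050)) = -0.4325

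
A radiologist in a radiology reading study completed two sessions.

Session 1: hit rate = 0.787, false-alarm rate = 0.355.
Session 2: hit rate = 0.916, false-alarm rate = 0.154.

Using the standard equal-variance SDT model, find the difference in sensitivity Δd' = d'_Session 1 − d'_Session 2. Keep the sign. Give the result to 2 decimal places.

Session 1: z(0.787) = 0.796, z(0.355) = -0.372, d' = 1.168
Session 2: z(0.916) = 1.379, z(0.154) = -1.019, d' = 2.398
Δd' = d'_Session 1 − d'_Session 2 = 1.168 − 2.398 = -1.230
Session 2 has the higher sensitivity.

Δd' = -1.23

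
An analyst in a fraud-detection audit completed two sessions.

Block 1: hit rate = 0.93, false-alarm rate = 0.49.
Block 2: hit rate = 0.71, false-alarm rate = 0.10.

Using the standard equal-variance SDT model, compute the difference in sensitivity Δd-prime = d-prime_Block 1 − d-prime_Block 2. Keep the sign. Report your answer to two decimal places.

Block 1: z(0.93) = 1.476, z(0.49) = -0.025, d' = 1.501
Block 2: z(0.71) = 0.553, z(0.10) = -1.282, d' = 1.835
Δd' = d'_Block 1 − d'_Block 2 = 1.501 − 1.835 = -0.334
Block 2 has the higher sensitivity.

Δd-prime = -0.33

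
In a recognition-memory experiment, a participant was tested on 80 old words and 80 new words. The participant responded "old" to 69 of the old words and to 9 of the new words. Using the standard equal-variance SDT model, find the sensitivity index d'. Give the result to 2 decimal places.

H = 69/80 = 0.8625
FA = 9/80 = 0.1125
z(H) = 1.0916
z(FA) = -1.2133
d' = z(H) − z(FA) = 1.0916 − (-1.2133) = 2.3049

d' = 2.30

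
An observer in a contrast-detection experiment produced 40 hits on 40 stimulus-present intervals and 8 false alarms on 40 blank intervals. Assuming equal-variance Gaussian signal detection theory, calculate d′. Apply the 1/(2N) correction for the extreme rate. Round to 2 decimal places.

The hit rate is 40/40 = 1, so apply the 1/(2N) correction: H → 1 − 1/(2·40) = 0.98750.
z(H) = z(0.98750) = 2.241
z(FA) = z(0.20000) = -0.842
d' = 2.241 − (-0.842) = 3.083

d′ = 3.08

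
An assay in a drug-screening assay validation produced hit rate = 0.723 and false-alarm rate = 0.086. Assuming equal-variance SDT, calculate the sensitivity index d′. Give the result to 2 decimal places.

d′ = 1.96

z(H) = z(0.723) = 0.5918
z(FA) = z(0.086) = -1.3658
d' = z(H) − z(FA) = 0.5918 − (-1.3658) = 1.9576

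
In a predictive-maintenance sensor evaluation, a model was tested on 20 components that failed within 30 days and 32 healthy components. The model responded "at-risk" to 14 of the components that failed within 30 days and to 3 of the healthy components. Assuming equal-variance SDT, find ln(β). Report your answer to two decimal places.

ln β = 0.73

H = 14/20 = 0.7000
FA = 3/32 = 0.0938
z(H) = z(0.7000) = 0.524
z(FA) = z(0.0938) = -1.318
ln β = −½·[z(H)² − z(FA)²] = −0.5 × (0.275 − 1.737) = 0.731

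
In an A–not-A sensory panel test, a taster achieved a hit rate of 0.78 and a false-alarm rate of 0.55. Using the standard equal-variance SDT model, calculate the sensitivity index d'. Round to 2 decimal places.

d' = 0.65

Φ⁻¹(H) = 0.7722
Φ⁻¹(FA) = 0.1257
d' = z(H) − z(FA) = 0.7722 − 0.1257 = 0.6465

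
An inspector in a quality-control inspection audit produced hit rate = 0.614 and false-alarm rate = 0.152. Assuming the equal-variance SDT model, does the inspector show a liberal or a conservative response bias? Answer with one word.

z(H) = 0.290, z(FA) = -1.028
c = −½·(z(H) + z(FA)) = 0.369
c > 0 → conservative criterion (biased toward responding “no”).

conservative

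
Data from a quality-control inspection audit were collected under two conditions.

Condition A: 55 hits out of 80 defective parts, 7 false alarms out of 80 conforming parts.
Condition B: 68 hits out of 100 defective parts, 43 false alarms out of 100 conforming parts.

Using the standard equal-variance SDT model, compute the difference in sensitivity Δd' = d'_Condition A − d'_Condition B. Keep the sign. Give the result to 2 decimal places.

Condition A: z(0.6875) = 0.489, z(0.0875) = -1.356, d' = 1.845
Condition B: z(0.6800) = 0.468, z(0.4300) = -0.176, d' = 0.644
Δd' = d'_Condition A − d'_Condition B = 1.845 − 0.644 = 1.201
Condition A has the higher sensitivity.

Δd' = 1.20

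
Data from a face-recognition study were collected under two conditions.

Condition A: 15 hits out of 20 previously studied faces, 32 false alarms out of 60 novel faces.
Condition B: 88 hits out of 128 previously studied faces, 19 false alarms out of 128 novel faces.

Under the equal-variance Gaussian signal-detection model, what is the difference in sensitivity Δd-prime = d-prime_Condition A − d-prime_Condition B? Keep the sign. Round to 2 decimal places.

Δd-prime = -0.94

Condition A: z(0.7500) = 0.674, z(0.5333) = 0.084, d' = 0.590
Condition B: z(0.6875) = 0.489, z(0.1484) = -1.043, d' = 1.532
Δd' = d'_Condition A − d'_Condition B = 0.590 − 1.532 = -0.942
Condition B has the higher sensitivity.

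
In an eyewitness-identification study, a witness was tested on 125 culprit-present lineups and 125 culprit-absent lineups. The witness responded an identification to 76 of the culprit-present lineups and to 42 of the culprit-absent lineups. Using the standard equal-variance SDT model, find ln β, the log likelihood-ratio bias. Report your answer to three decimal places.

ln β = 0.052

H = 76/125 = 0.6080
FA = 42/125 = 0.3360
Φ⁻¹(0.6080) = 0.2741, Φ⁻¹(0.3360) = -0.4234
ln β = −½·[z(H)² − z(FA)²] = −0.5 × (0.0751 − 0.1793) = 0.0521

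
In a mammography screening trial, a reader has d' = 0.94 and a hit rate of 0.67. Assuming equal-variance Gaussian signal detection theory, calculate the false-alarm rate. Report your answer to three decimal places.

false-alarm rate = 0.309

z(hit rate) = z(0.67) = 0.4399
z(FA) = z(H) − d' = 0.4399 − 0.94 = -0.5001
false-alarm rate = Φ(-0.5001) = 0.3085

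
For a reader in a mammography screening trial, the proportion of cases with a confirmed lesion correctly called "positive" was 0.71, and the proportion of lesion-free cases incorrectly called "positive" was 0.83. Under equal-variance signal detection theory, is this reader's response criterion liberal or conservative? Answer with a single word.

z(H) = 0.553, z(FA) = 0.954
c = −½·(z(H) + z(FA)) = -0.7535
c < 0 → liberal criterion (biased toward responding “yes”).

liberal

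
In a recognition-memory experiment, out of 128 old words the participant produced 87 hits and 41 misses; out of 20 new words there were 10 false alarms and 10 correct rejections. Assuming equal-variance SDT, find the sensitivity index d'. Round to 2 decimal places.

d' = 0.47

H = 87/128 = 0.6797
FA = 10/20 = 0.5000
z(H) = 0.467
z(FA) = 0.000
d' = z(H) − z(FA) = 0.467 − 0.000 = 0.467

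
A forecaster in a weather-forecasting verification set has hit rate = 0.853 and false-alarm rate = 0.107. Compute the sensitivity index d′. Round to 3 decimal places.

z(H) = z(0.853) = 1.0494
z(FA) = z(0.107) = -1.2426
d' = z(H) − z(FA) = 1.0494 − (-1.2426) = 2.2920

d′ = 2.292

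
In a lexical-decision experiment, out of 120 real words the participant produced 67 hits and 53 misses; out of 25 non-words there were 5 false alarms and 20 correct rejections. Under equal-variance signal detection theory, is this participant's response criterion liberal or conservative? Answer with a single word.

conservative

z(H) = 0.147, z(FA) = -0.842
c = −½·(z(H) + z(FA)) = 0.3475
c > 0 → conservative criterion (biased toward responding “no”).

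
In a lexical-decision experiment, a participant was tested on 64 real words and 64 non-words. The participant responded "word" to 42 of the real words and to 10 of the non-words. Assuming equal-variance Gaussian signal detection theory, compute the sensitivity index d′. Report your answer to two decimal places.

H = 42/64 = 0.6562
FA = 10/64 = 0.1562
Φ⁻¹(H) = Φ⁻¹(0.6562) = 0.402
Φ⁻¹(FA) = Φ⁻¹(0.1562) = -1.010
d' = z(H) − z(FA) = 0.402 − (-1.010) = 1.412

d′ = 1.41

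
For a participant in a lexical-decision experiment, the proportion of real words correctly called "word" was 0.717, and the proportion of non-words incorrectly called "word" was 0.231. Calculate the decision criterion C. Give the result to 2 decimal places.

C = 0.08

z(H) = z(0.717) = 0.574
z(FA) = z(0.231) = -0.736
c = −½·[z(H) + z(FA)] = −0.5 × (0.574 + (-0.736)) = 0.081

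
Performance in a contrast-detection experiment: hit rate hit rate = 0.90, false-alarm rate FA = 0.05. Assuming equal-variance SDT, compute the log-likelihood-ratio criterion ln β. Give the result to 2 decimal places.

ln β = 0.53

Φ⁻¹(0.90) = 1.282, Φ⁻¹(0.05) = -1.645
ln β = −½·[z(H)² − z(FA)²] = −0.5 × (1.644 − 2.706) = 0.531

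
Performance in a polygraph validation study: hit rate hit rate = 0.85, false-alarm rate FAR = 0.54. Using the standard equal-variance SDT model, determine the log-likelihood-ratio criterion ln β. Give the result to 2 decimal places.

z(H) = z(0.85) = 1.036
z(FA) = z(0.54) = 0.100
ln β = −½·[z(H)² − z(FA)²] = −0.5 × (1.073 − 0.010) = -0.5315

ln β = -0.53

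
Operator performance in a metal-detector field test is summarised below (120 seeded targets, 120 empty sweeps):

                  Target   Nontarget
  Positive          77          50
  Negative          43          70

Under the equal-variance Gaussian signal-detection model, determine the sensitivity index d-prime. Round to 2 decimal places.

d-prime = 0.57

H = 77/120 = 0.6417
FA = 50/120 = 0.4167
z(H) = z(0.6417) = 0.3630
z(FA) = z(0.4167) = -0.2103
d' = z(H) − z(FA) = 0.3630 − (-0.2103) = 0.5733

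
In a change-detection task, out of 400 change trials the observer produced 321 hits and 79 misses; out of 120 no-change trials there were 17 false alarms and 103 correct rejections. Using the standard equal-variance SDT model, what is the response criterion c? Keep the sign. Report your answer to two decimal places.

H = 321/400 = 0.8025
FA = 17/120 = 0.1417
Φ⁻¹(H) = Φ⁻¹(0.8025) = 0.851
Φ⁻¹(FA) = Φ⁻¹(0.1417) = -1.073
c = −½·[z(H) + z(FA)] = −0.5 × (0.851 + (-1.073)) = 0.111
c > 0: the observer has a conservative response bias.

c = 0.11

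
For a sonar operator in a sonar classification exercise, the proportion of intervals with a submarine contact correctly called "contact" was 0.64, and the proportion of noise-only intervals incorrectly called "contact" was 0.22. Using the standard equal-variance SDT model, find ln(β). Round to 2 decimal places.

ln β = 0.23

Φ⁻¹(H) = Φ⁻¹(0.64) = 0.358
Φ⁻¹(FA) = Φ⁻¹(0.22) = -0.772
ln β = −½·[z(H)² − z(FA)²] = −0.5 × (0.128 − 0.596) = 0.234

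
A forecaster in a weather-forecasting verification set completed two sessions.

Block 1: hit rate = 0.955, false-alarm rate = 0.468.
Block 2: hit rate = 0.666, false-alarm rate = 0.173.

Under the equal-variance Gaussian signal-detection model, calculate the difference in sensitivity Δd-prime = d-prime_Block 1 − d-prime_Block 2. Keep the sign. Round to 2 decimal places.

Block 1: z(0.955) = 1.695, z(0.468) = -0.080, d' = 1.775
Block 2: z(0.666) = 0.429, z(0.173) = -0.942, d' = 1.371
Δd' = d'_Block 1 − d'_Block 2 = 1.775 − 1.371 = 0.404
Block 1 has the higher sensitivity.

Δd-prime = 0.40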